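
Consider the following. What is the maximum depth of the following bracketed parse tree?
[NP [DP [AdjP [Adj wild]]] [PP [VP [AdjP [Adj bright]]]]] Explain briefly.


Count bracket nesting levels:
'[' at pos 0: depth = 1
'[' at pos 4: depth = 2
'[' at pos 8: depth = 3
'[' at pos 14: depth = 4
'[' at pos 27: depth = 2
'[' at pos 31: depth = 3
'[' at pos 35: depth = 4
'[' at pos 41: depth = 5
Maximum depth reached: 5

5


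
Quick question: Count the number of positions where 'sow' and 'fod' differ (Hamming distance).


Alignment:
Position 1: 's' vs 'f' = DIFFER
Position 2: 'o' vs 'o' = match
Position 3: 'w' vs 'd' = DIFFER
Total differences: 2

2


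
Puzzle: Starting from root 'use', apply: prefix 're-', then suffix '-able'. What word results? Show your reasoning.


Step 1: Add prefix 're-' to 'use' = 'reuse'
Step 2: Add suffix '-able' to 'reuse' = 'reusable'

reusable


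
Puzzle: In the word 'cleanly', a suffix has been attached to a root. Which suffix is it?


The word 'cleanly' = 'clean' (root) + '-ly' (suffix). The suffix is '-ly'.

ly


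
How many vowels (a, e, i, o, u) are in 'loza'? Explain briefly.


Vowels in 'loza': o, a = 2 vowels.

2


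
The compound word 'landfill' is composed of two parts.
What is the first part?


Split 'landfill' into 'land' + 'fill'. The first part is 'land'.

land


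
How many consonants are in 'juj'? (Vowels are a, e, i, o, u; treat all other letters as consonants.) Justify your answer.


Consonants in 'juj': j, j = 2 consonants.

2


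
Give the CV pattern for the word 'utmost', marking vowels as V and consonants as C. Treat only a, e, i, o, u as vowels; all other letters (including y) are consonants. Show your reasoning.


Letter mapping: u = V, t = C, m = C, o = V, s = C, t = C.

VCCVCC


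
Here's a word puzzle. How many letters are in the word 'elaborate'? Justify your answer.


Spell out 'elaborate' and number each letter: e(1), l(2), a(3), b(4), o(5), r(6), a(7), t(8), e(9). Total: 9 letters.

9


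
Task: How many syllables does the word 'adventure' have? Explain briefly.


Break 'adventure' into syllables: ad-ven-ture -> ad | ven | ture = 3 syllables

3 syllables


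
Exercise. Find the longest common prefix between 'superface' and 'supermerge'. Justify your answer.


Compare from the start: 5 characters match: 'super'. Mismatch at position 6: 'f' vs 'm'.

super


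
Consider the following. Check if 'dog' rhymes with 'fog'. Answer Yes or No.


Rime (stressed vowel + following sounds) of 'dog': -og = /ɒg/
Rime of 'fog': -og = /ɒg/
/ɒg/ and /ɒg/ are the same ending sound, so the words rhyme.

Yes


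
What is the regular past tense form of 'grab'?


Apply rule: Double final consonant and add -ed. 'grab' becomes 'grabbed'.

grabbed


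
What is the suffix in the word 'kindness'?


The word 'kindness' = 'kind' (root) + '-ness' (suffix). The suffix is '-ness'.

ness


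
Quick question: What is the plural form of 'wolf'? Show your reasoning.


Apply rule: Change -f to -ves. 'wolf' becomes 'wolves'.

wolves


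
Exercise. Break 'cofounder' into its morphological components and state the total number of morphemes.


Step 1: Identify prefix: 'co' (meaning: together)
Step 2: Identify root: 'found'
Step 3: Identify suffix(es): 'er'
Decomposition: co- (prefix: together) + found (root) + -er (suffix: one who)
Total morphemes: 3

3 morphemes (co- (prefix: together) + found (root) + -er (suffix: one who))


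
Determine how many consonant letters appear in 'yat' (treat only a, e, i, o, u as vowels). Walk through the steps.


Consonants in 'yat': y, t = 2 consonants.

2


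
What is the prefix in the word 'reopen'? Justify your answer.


The word 'reopen' = 're' (prefix) + 'open' (root). The prefix is 're'.

re


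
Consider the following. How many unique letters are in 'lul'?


Unique letters in 'lul': {l, u} = 2 distinct letters.

2


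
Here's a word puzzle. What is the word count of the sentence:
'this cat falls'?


Split into words: this | cat | falls = 3 words.

3


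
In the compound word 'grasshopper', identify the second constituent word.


Split 'grasshopper' into 'grass' + 'hopper'. The second part is 'hopper'.

hopper


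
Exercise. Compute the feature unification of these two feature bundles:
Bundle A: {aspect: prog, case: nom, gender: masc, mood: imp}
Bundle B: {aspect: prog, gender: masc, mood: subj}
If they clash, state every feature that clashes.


Compare features:
aspect: A=prog vs B=prog -> unified: prog
case: A=nom vs B=_ -> unified: nom
gender: A=masc vs B=masc -> unified: masc
mood: A=imp vs B=subj -> CLASH
Clash detected on feature 'mood' (imp vs subj); unification fails.

CLASH on 'mood' (imp vs subj)


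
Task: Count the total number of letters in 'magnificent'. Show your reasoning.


Spell out 'magnificent' and number each letter: m(1), a(2), g(3), n(4), i(5), f(6), i(7), c(8), e(9), n(10), t(11). Total: 11 letters.

11


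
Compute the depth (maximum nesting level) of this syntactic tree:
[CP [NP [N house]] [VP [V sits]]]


Count bracket nesting levels:
'[' at pos 0: depth = 1
'[' at pos 4: depth = 2
'[' at pos 8: depth = 3
'[' at pos 19: depth = 2
'[' at pos 23: depth = 3
Maximum depth reached: 3

3


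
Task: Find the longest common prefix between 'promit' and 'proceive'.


Compare from the start: 3 characters match: 'pro'. Mismatch at position 4: 'm' vs 'c'.

pro


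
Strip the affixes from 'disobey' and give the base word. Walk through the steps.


Remove prefix 'dis' from 'disobey' to get root 'obey'.

obey


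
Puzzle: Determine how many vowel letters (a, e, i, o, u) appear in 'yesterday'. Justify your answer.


Vowels in 'yesterday': e, e, a = 3 vowels.

3


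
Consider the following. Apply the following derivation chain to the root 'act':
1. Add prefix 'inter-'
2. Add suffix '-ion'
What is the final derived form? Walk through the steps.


Step 1: Add prefix 'inter-' to 'act' = 'interact'
Step 2: Add suffix '-ion' to 'interact' = 'interaction'

interaction


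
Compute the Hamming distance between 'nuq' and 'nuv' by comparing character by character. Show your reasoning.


Alignment:
Position 1: 'n' vs 'n' = match
Position 2: 'u' vs 'u' = match
Position 3: 'q' vs 'v' = DIFFER
Total differences: 1

1


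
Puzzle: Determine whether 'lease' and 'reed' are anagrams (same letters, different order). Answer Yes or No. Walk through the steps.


Sorted letters of 'lease': 'aeels'
Sorted letters of 'reed': 'deer'
They do not match.

No


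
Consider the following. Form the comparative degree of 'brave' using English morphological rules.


Apply comparative formation (ends in e: add -r): 'brave' -> 'braver'.

braver


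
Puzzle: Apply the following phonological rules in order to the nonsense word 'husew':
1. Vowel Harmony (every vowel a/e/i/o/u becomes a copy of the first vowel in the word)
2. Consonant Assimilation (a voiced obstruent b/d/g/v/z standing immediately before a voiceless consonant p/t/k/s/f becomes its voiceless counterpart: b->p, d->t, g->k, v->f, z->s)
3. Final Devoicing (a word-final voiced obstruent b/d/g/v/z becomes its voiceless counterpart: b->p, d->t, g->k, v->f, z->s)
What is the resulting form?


Starting form: 'husew'
Rule 1: Vowel Harmony: all vowels become 'u' (matching first vowel). 'husew' -> 'husuw'
Rule 2: Consonant Assimilation: no voiced obstruent (b/d/g/v/z) stands immediately before a voiceless consonant (p/t/k/s/f). No change.
Rule 3: Final Devoicing: final consonant 'w' is not one of the voiced obstruents b/d/g/v/z. No change.
Final form: 'husuw'

husuw


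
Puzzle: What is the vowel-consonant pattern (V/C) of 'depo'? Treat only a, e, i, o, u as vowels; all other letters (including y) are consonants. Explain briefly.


Letter mapping: d = C, e = V, p = C, o = V.

CVCV


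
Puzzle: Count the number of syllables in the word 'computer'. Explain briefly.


Break 'computer' into syllables: com-pu-ter -> com | pu | ter = 3 syllables

3 syllables


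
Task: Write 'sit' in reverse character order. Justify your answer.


Reverse 'sit' character by character: 'tis'.

tis


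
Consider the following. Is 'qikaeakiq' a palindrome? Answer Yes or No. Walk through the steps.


Forward: 'qikaeakiq'
Reversed: 'qikaeakiq'
They are identical.

Yes


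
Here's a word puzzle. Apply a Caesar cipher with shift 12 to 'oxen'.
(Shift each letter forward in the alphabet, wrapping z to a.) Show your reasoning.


Shift each letter by 12: o -> a, x -> j, e -> q, n -> z. Result: 'ajqz'.

ajqz


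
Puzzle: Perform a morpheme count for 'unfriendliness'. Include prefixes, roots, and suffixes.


Decomposition: un- (prefix) + friend (root) + -ly (suffix) + -ness (suffix) = 4 morpheme(s)

4 morphemes


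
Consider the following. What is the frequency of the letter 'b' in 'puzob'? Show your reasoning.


Letter 'b' in 'puzob': found at position(s) 5 = 1 occurrence(s).

1


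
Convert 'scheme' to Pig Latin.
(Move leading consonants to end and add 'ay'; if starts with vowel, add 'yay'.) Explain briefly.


'scheme': move consonant cluster 'sch' to end and add 'ay': 'emeschay'.

emeschay


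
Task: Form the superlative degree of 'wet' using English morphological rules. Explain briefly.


Apply superlative formation (double final consonant, add -est): 'wet' -> 'wettest'.

wettest


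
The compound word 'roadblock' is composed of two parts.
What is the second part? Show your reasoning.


Split 'roadblock' into 'road' + 'block'. The second part is 'block'.

block


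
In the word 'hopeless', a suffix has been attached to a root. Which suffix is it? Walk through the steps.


The word 'hopeless' = 'hope' (root) + '-less' (suffix). The suffix is '-less'.

less


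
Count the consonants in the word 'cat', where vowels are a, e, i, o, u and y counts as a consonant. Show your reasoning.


Consonants in 'cat': c, t = 2 consonants.

2


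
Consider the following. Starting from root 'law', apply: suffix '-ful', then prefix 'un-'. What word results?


Step 1: Add suffix '-ful' to 'law' = 'lawful'
Step 2: Add prefix 'un-' to 'lawful' = 'unlawful'

unlawful


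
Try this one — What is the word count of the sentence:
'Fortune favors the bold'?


Split into words: Fortune | favors | the | bold = 4 words.

4


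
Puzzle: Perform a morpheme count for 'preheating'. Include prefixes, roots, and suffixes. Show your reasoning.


Decomposition: pre- (prefix) + heat (root) + -ing (suffix) = 3 morpheme(s)

3 morphemes


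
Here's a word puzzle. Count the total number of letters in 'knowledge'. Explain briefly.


Spell out 'knowledge' and number each letter: k(1), n(2), o(3), w(4), l(5), e(6), d(7), g(8), e(9). Total: 9 letters.

9


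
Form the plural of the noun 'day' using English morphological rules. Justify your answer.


Apply rule: Add -s. 'day' becomes 'days'.

days


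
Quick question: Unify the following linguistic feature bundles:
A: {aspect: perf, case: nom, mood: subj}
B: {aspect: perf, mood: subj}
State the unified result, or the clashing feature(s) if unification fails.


Compare features:
aspect: A=perf vs B=perf -> unified: perf
case: A=nom vs B=_ -> unified: nom
mood: A=subj vs B=subj -> unified: subj
No clashes found.

Unified: {aspect: perf, case: nom, mood: subj}


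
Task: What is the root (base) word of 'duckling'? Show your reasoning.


Remove suffix '-ling' from 'duckling' to get root 'duck'.

duck


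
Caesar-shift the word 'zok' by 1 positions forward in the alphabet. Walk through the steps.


Shift each letter by 1: z -> a, o -> p, k -> l. Result: 'apl'.

apl


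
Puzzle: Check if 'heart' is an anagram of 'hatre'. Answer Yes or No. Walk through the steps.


Sorted letters of 'heart': 'aehrt'
Sorted letters of 'hatre': 'aehrt'
They match.

Yes


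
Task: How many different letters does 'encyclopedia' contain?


Unique letters in 'encyclopedia': {a, c, d, e, i, l, n, o, p, y} = 10 distinct letters.

10


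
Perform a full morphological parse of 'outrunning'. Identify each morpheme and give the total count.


Step 1: Identify prefix: 'out' (meaning: surpass)
Step 2: Identify root: 'run'
Step 3: Identify suffix(es): 'ing'
Decomposition: out- (prefix: surpass) + run (root) + -ing (suffix: ongoing action)
Total morphemes: 3

3 morphemes (out- (prefix: surpass) + run (root) + -ing (suffix: ongoing action))


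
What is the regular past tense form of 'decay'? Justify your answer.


Apply rule: Add -ed. 'decay' becomes 'decayed'.

decayed


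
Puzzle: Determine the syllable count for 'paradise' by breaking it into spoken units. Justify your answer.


Break 'paradise' into syllables: par-a-dise -> par | a | dise = 3 syllables

3 syllables


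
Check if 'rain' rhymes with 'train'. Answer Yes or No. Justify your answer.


Rime (stressed vowel + following sounds) of 'rain': -ain = /eɪn/
Rime of 'train': -ain = /eɪn/
/eɪn/ and /eɪn/ are the same ending sound, so the words rhyme.

Yes


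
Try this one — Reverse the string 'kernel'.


Reverse 'kernel' character by character: 'lenrek'.

lenrek


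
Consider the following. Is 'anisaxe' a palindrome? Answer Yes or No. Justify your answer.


Forward: 'anisaxe'
Reversed: 'exasina'
They differ.

No


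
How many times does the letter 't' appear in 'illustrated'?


Letter 't' in 'illustrated': found at position(s) 6, 9 = 2 occurrence(s).

2


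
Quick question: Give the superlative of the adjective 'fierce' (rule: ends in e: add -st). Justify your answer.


Apply superlative formation (ends in e: add -st): 'fierce' -> 'fiercest'.

fiercest


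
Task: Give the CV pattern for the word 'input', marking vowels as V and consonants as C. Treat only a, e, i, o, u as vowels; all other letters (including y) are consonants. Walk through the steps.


Letter mapping: i = V, n = C, p = C, u = V, t = C.

VCCVC


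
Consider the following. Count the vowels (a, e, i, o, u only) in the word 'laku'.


Vowels in 'laku': a, u = 2 vowels.

2


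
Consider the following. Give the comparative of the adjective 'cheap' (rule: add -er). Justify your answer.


Apply comparative formation (add -er): 'cheap' -> 'cheaper'.

cheaper


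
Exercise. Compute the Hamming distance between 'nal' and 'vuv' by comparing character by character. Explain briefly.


Alignment:
Position 1: 'n' vs 'v' = DIFFER
Position 2: 'a' vs 'u' = DIFFER
Position 3: 'l' vs 'v' = DIFFER
Total differences: 3

3


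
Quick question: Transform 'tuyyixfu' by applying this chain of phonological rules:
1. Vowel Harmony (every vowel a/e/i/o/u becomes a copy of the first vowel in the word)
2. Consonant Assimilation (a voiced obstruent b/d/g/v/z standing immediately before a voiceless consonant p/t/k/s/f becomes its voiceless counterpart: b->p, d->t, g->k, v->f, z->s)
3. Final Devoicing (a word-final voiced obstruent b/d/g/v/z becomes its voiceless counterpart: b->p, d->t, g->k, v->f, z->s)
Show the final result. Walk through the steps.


Starting form: 'tuyyixfu'
Rule 1: Vowel Harmony: all vowels become 'u' (matching first vowel). 'tuyyixfu' -> 'tuyyuxfu'
Rule 2: Consonant Assimilation: no voiced obstruent (b/d/g/v/z) stands immediately before a voiceless consonant (p/t/k/s/f). No change.
Rule 3: Final Devoicing: the word ends in the vowel 'u', not a consonant. No change.
Final form: 'tuyyuxfu'

tuyyuxfu


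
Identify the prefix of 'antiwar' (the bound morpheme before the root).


The word 'antiwar' = 'anti' (prefix) + 'war' (root). The prefix is 'anti'.

anti


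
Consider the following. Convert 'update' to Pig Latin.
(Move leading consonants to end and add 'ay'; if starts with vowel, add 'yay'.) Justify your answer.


'update' starts with a vowel, so add 'yay': 'updateyay'.

updateyay


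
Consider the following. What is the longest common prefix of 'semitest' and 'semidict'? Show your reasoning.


Compare from the start: 4 characters match: 'semi'. Mismatch at position 5: 't' vs 'd'.

semi


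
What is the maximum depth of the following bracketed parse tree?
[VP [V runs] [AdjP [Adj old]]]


Count bracket nesting levels:
'[' at pos 0: depth = 1
'[' at pos 4: depth = 2
'[' at pos 13: depth = 2
'[' at pos 19: depth = 3
Maximum depth reached: 3

3


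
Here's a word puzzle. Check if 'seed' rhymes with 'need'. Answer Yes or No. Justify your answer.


Rime (stressed vowel + following sounds) of 'seed': -eed = /iːd/
Rime of 'need': -eed = /iːd/
/iːd/ and /iːd/ are the same ending sound, so the words rhyme.

Yes


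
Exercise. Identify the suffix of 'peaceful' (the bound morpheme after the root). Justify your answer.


The word 'peaceful' = 'peace' (root) + '-ful' (suffix). The suffix is '-ful'.

ful


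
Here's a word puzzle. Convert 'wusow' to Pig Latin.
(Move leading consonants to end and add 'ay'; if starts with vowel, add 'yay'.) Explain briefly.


'wusow': move consonant cluster 'w' to end and add 'ay': 'usowway'.

usowway


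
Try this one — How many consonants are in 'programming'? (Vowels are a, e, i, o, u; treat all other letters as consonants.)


Consonants in 'programming': p, r, g, r, m, m, n, g = 8 consonants.

8


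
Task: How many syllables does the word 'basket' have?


Break 'basket' into syllables: bas-ket -> bas | ket = 2 syllables

2 syllables


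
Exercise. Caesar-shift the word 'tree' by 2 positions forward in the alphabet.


Shift each letter by 2: t -> v, r -> t, e -> g, e -> g. Result: 'vtgg'.

vtgg


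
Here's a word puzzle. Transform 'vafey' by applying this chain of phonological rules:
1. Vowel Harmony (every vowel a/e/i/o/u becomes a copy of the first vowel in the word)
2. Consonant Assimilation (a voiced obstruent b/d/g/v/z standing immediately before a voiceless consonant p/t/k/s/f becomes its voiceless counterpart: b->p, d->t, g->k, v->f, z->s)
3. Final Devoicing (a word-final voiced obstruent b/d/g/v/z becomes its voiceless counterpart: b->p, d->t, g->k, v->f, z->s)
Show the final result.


Starting form: 'vafey'
Rule 1: Vowel Harmony: all vowels become 'a' (matching first vowel). 'vafey' -> 'vafay'
Rule 2: Consonant Assimilation: no voiced obstruent (b/d/g/v/z) stands immediately before a voiceless consonant (p/t/k/s/f). No change.
Rule 3: Final Devoicing: final consonant 'y' is not one of the voiced obstruents b/d/g/v/z. No change.
Final form: 'vafay'

vafay


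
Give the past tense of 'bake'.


Apply rule: Add -d (word ends in -e). 'bake' becomes 'baked'.

baked


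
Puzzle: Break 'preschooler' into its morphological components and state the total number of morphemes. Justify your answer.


Step 1: Identify prefix: 'pre' (meaning: before)
Step 2: Identify root: 'school'
Step 3: Identify suffix(es): 'er'
Decomposition: pre- (prefix: before) + school (root) + -er (suffix: one who)
Total morphemes: 3

3 morphemes (pre- (prefix: before) + school (root) + -er (suffix: one who))


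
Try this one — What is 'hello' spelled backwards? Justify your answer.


Reverse 'hello' character by character: 'olleh'.

olleh


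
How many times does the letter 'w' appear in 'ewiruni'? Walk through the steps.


Letter 'w' in 'ewiruni': found at position(s) 2 = 1 occurrence(s).

1


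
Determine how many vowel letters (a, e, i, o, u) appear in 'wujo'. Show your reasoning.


Vowels in 'wujo': u, o = 2 vowels.

2


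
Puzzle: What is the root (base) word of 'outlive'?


Remove prefix 'out' from 'outlive' to get root 'live'.

live


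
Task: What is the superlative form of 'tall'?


Apply superlative formation (add -est): 'tall' -> 'tallest'.

tallest


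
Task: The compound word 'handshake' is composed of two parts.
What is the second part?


Split 'handshake' into 'hand' + 'shake'. The second part is 'shake'.

shake


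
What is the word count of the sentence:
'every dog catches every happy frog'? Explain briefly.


Split into words: every | dog | catches | every | happy | frog = 6 words.

6


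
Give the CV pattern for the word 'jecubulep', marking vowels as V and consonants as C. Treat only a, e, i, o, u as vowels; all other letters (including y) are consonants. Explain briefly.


Letter mapping: j = C, e = V, c = C, u = V, b = C, u = V, l = C, e = V, p = C.

CVCVCVCVC


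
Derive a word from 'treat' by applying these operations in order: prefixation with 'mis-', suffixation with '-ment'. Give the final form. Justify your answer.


Step 1: Add prefix 'mis-' to 'treat' = 'mistreat'
Step 2: Add suffix '-ment' to 'mistreat' = 'mistreatment'

mistreatment


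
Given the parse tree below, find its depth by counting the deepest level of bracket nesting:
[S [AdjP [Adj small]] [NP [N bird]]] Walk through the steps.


Count bracket nesting levels:
'[' at pos 0: depth = 1
'[' at pos 3: depth = 2
'[' at pos 9: depth = 3
'[' at pos 22: depth = 2
'[' at pos 26: depth = 3
Maximum depth reached: 3

3


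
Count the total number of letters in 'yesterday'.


Spell out 'yesterday' and number each letter: y(1), e(2), s(3), t(4), e(5), r(6), d(7), a(8), y(9). Total: 9 letters.

9


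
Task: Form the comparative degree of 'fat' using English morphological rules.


Apply comparative formation (double final consonant, add -er): 'fat' -> 'fatter'.

fatter


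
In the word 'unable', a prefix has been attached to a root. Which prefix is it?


The word 'unable' = 'un' (prefix) + 'able' (root). The prefix is 'un'.

un


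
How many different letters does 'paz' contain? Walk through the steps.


Unique letters in 'paz': {a, p, z} = 3 distinct letters.

3


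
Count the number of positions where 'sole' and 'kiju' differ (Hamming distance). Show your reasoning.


Alignment:
Position 1: 's' vs 'k' = DIFFER
Position 2: 'o' vs 'i' = DIFFER
Position 3: 'l' vs 'j' = DIFFER
Position 4: 'e' vs 'u' = DIFFER
Total differences: 4

4


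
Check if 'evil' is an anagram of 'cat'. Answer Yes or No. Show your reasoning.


Sorted letters of 'evil': 'eilv'
Sorted letters of 'cat': 'act'
They do not match.

No


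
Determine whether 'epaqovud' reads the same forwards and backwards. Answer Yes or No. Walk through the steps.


Forward: 'epaqovud'
Reversed: 'duvoqape'
They differ.

No


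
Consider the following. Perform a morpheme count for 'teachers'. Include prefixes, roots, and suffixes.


Decomposition: teach (root) + -er (suffix) + -s (plural) = 3 morpheme(s)

3 morphemes


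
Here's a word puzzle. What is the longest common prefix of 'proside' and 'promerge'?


Compare from the start: 3 characters match: 'pro'. Mismatch at position 4: 's' vs 'm'.

pro


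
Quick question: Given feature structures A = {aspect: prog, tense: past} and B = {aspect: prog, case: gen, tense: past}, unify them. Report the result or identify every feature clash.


Compare features:
aspect: A=prog vs B=prog -> unified: prog
case: A=_ vs B=gen -> unified: gen
tense: A=past vs B=past -> unified: past
No clashes found.

Unified: {aspect: prog, case: gen, tense: past}


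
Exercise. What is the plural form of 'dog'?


Apply rule: Add -s. 'dog' becomes 'dogs'.

dogs


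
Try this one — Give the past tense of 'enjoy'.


Apply rule: Add -ed. 'enjoy' becomes 'enjoyed'.

enjoyed


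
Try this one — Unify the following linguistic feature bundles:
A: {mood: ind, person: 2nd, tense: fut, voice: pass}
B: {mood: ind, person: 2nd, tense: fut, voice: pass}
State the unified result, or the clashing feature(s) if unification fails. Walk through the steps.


Compare features:
mood: A=ind vs B=ind -> unified: ind
person: A=2nd vs B=2nd -> unified: 2nd
tense: A=fut vs B=fut -> unified: fut
voice: A=pass vs B=pass -> unified: pass
No clashes found.

Unified: {mood: ind, person: 2nd, tense: fut, voice: pass}


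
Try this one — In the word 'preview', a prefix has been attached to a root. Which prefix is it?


The word 'preview' = 'pre' (prefix) + 'view' (root). The prefix is 'pre'.

pre


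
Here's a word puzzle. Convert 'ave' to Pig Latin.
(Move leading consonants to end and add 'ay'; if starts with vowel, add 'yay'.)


'ave' starts with a vowel, so add 'yay': 'aveyay'.

aveyay


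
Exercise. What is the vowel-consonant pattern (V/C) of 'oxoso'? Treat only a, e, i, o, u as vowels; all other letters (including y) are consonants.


Letter mapping: o = V, x = C, o = V, s = C, o = V.

VCVCV


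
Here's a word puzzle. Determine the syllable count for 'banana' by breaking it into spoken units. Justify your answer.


Break 'banana' into syllables: ba-na-na -> ba | na | na = 3 syllables

3 syllables


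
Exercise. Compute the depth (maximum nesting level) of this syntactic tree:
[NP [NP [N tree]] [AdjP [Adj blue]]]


Count bracket nesting levels:
'[' at pos 0: depth = 1
'[' at pos 4: depth = 2
'[' at pos 8: depth = 3
'[' at pos 18: depth = 2
'[' at pos 24: depth = 3
Maximum depth reached: 3

3


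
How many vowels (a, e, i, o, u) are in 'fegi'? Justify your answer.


Vowels in 'fegi': e, i = 2 vowels.

2


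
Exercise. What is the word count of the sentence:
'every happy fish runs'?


Split into words: every | happy | fish | runs = 4 words.

4


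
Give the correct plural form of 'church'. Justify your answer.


Apply rule: Add -es (sibilant/fricative ending). 'church' becomes 'churches'.

churches


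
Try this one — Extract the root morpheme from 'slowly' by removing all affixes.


Remove suffix '-ly' from 'slowly' to get root 'slow'.

slow


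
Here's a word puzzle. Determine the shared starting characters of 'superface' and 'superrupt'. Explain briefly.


Compare from the start: 5 characters match: 'super'. Mismatch at position 6: 'f' vs 'r'.

super


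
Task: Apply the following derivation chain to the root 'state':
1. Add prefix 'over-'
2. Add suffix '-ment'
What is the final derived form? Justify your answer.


Step 1: Add prefix 'over-' to 'state' = 'overstate'
Step 2: Add suffix '-ment' to 'overstate' = 'overstatement'

overstatement


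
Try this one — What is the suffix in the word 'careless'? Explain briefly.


The word 'careless' = 'care' (root) + '-less' (suffix). The suffix is '-less'.

less


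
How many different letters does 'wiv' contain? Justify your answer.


Unique letters in 'wiv': {i, v, w} = 3 distinct letters.

3


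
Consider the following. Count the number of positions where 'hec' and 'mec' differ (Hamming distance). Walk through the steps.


Alignment:
Position 1: 'h' vs 'm' = DIFFER
Position 2: 'e' vs 'e' = match
Position 3: 'c' vs 'c' = match
Total differences: 1

1


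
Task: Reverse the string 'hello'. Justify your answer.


Reverse 'hello' character by character: 'olleh'.

olleh


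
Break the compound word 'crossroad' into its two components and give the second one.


Split 'crossroad' into 'cross' + 'road'. The second part is 'road'.

road


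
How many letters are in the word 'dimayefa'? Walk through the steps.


Spell out 'dimayefa' and number each letter: d(1), i(2), m(3), a(4), y(5), e(6), f(7), a(8). Total: 8 letters.

8


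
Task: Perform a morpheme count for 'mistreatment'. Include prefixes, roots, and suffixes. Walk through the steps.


Decomposition: mis- (prefix) + treat (root) + -ment (suffix) = 3 morpheme(s)

3 morphemes


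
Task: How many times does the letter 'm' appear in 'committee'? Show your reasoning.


Letter 'm' in 'committee': found at position(s) 3, 4 = 2 occurrence(s).

2


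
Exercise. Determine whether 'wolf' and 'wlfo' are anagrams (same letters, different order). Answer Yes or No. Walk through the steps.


Sorted letters of 'wolf': 'flow'
Sorted letters of 'wlfo': 'flow'
They match.

Yes


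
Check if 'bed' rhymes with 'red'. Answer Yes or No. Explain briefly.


Rime (stressed vowel + following sounds) of 'bed': -ed = /ɛd/
Rime of 'red': -ed = /ɛd/
/ɛd/ and /ɛd/ are the same ending sound, so the words rhyme.

Yes


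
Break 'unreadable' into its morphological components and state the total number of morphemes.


Step 1: Identify prefix: 'un' (meaning: not/reverse)
Step 2: Identify root: 'read'
Step 3: Identify suffix(es): 'able'
Decomposition: un- (prefix: not/reverse) + read (root) + -able (suffix: capable of)
Total morphemes: 3

3 morphemes (un- (prefix: not/reverse) + read (root) + -able (suffix: capable of))


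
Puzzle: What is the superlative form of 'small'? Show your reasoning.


Apply superlative formation (add -est): 'small' -> 'smallest'.

smallest


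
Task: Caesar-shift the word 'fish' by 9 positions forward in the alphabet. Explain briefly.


Shift each letter by 9: f -> o, i -> r, s -> b, h -> q. Result: 'orbq'.

orbq


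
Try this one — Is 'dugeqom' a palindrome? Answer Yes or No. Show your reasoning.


Forward: 'dugeqom'
Reversed: 'moqegud'
They differ.

No


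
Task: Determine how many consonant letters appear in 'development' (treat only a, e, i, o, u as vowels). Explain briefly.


Consonants in 'development': d, v, l, p, m, n, t = 7 consonants.

7


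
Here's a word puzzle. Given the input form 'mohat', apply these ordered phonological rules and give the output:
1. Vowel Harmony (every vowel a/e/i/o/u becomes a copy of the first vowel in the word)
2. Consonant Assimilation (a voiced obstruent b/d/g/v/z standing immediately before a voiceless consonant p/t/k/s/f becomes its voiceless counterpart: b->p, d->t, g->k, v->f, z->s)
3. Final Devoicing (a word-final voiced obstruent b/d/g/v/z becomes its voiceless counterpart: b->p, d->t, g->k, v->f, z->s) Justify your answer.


Starting form: 'mohat'
Rule 1: Vowel Harmony: all vowels become 'o' (matching first vowel). 'mohat' -> 'mohot'
Rule 2: Consonant Assimilation: no voiced obstruent (b/d/g/v/z) stands immediately before a voiceless consonant (p/t/k/s/f). No change.
Rule 3: Final Devoicing: final consonant 't' is not one of the voiced obstruents b/d/g/v/z. No change.
Final form: 'mohot'

mohot


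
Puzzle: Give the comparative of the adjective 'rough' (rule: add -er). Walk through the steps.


Apply comparative formation (add -er): 'rough' -> 'rougher'.

rougher


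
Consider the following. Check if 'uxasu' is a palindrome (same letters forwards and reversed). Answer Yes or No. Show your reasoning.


Forward: 'uxasu'
Reversed: 'usaxu'
They differ.

No


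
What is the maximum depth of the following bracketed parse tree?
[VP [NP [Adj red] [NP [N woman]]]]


Count bracket nesting levels:
'[' at pos 0: depth = 1
'[' at pos 4: depth = 2
'[' at pos 8: depth = 3
'[' at pos 18: depth = 3
'[' at pos 22: depth = 4
Maximum depth reached: 4

4


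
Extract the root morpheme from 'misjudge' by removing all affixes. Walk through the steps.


Remove prefix 'mis' from 'misjudge' to get root 'judge'.

judge


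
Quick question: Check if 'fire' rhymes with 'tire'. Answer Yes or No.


Rime (stressed vowel + following sounds) of 'fire': -ire = /aɪər/
Rime of 'tire': -ire = /aɪər/
/aɪər/ and /aɪər/ are the same ending sound, so the words rhyme.

Yes


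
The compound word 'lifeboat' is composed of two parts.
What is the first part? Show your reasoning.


Split 'lifeboat' into 'life' + 'boat'. The first part is 'life'.

life


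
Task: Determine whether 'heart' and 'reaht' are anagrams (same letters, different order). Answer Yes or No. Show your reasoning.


Sorted letters of 'heart': 'aehrt'
Sorted letters of 'reaht': 'aehrt'
They match.

Yes


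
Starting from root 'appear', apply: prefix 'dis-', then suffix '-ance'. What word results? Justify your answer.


Step 1: Add prefix 'dis-' to 'appear' = 'disappear'
Step 2: Add suffix '-ance' to 'disappear' = 'disappearance'

disappearance


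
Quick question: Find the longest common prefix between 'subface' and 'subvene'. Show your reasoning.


Compare from the start: 3 characters match: 'sub'. Mismatch at position 4: 'f' vs 'v'.

sub


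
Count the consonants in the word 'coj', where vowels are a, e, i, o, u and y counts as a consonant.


Consonants in 'coj': c, j = 2 consonants.

2


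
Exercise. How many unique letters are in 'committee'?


Unique letters in 'committee': {c, e, i, m, o, t} = 6 distinct letters.

6


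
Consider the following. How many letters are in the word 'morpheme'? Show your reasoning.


Spell out 'morpheme' and number each letter: m(1), o(2), r(3), p(4), h(5), e(6), m(7), e(8). Total: 8 letters.

8


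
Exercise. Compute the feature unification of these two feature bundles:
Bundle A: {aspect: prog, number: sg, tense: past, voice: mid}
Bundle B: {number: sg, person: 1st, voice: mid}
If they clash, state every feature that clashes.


Compare features:
aspect: A=prog vs B=_ -> unified: prog
number: A=sg vs B=sg -> unified: sg
person: A=_ vs B=1st -> unified: 1st
tense: A=past vs B=_ -> unified: past
voice: A=mid vs B=mid -> unified: mid
No clashes found.

Unified: {aspect: prog, number: sg, person: 1st, tense: past, voice: mid}


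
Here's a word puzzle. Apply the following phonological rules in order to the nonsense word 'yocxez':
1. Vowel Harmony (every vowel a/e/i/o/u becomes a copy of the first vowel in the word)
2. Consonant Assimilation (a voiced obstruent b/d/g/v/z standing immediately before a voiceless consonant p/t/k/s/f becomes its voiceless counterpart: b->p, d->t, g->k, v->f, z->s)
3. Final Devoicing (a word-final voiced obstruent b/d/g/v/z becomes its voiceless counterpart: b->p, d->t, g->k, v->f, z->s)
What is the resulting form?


Starting form: 'yocxez'
Rule 1: Vowel Harmony: all vowels become 'o' (matching first vowel). 'yocxez' -> 'yocxoz'
Rule 2: Consonant Assimilation: no voiced obstruent (b/d/g/v/z) stands immediately before a voiceless consonant (p/t/k/s/f). No change.
Rule 3: Final Devoicing: word-final voiced obstruent 'z' becomes voiceless 's'. 'yocxoz' -> 'yocxos'
Final form: 'yocxos'

yocxos


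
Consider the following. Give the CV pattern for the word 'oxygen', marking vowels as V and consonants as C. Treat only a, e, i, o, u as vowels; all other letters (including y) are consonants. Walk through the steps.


Letter mapping: o = V, x = C, y = C, g = C, e = V, n = C.

VCCCVC


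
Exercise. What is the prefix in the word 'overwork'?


The word 'overwork' = 'over' (prefix) + 'work' (root). The prefix is 'over'.

over


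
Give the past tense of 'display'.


Apply rule: Add -ed. 'display' becomes 'displayed'.

displayed


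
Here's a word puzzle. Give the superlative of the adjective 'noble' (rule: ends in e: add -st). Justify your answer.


Apply superlative formation (ends in e: add -st): 'noble' -> 'noblest'.

noblest


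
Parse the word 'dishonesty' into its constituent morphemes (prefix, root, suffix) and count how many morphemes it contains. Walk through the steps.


Step 1: Identify prefix: 'dis' (meaning: not/apart)
Step 2: Identify root: 'honest'
Step 3: Identify suffix(es): 'y'
Decomposition: dis- (prefix: not/apart) + honest (root) + -y (suffix: quality)
Total morphemes: 3

3 morphemes (dis- (prefix: not/apart) + honest (root) + -y (suffix: quality))


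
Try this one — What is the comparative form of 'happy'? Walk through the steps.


Apply comparative formation (consonant + y: change y to i, add -er): 'happy' -> 'happier'.

happier


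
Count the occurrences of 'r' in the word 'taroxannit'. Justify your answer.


Letter 'r' in 'taroxannit': found at position(s) 3 = 1 occurrence(s).

1


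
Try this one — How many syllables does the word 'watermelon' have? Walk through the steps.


Break 'watermelon' into syllables: wa-ter-mel-on -> wa | ter | mel | on = 4 syllables

4 syllables


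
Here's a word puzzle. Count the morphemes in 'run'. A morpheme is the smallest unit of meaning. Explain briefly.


Decomposition: run (free morpheme) = 1 morpheme(s)

1 morphemes


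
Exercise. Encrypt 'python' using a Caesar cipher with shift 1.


Shift each letter by 1: p -> q, y -> z, t -> u, h -> i, o -> p, n -> o. Result: 'qzuipo'.

qzuipo


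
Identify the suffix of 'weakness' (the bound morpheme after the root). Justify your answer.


The word 'weakness' = 'weak' (root) + '-ness' (suffix). The suffix is '-ness'.

ness


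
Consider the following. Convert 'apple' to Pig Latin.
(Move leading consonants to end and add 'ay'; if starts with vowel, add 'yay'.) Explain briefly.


'apple' starts with a vowel, so add 'yay': 'appleyay'.

appleyay


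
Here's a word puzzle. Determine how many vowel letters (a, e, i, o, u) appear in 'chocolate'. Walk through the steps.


Vowels in 'chocolate': o, o, a, e = 4 vowels.

4


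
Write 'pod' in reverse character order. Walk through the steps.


Reverse 'pod' character by character: 'dop'.

dop


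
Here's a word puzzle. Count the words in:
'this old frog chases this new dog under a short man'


Split into words: this | old | frog | chases | this | new | dog | under | a | short | man = 11 words.

11


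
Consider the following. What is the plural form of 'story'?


Apply rule: Change -y to -ies (consonant + y). 'story' becomes 'stories'.

stories


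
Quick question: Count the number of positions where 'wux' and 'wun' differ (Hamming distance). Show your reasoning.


Alignment:
Position 1: 'w' vs 'w' = match
Position 2: 'u' vs 'u' = match
Position 3: 'x' vs 'n' = DIFFER
Total differences: 1

1


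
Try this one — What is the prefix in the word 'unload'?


The word 'unload' = 'un' (prefix) + 'load' (root). The prefix is 'un'.

un


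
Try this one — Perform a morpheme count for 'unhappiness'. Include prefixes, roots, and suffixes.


Decomposition: un- (prefix) + happy (root) + -ness (suffix) = 3 morpheme(s)

3 morphemes


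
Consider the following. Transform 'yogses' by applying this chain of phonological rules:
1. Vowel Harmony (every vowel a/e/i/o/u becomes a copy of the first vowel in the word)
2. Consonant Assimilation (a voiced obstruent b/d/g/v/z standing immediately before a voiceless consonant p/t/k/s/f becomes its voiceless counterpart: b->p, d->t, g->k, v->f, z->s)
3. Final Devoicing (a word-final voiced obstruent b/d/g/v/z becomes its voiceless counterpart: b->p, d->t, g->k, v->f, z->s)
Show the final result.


Starting form: 'yogses'
Rule 1: Vowel Harmony: all vowels become 'o' (matching first vowel). 'yogses' -> 'yogsos'
Rule 2: Consonant Assimilation: voiced obstruent before voiceless consonant becomes voiceless ('gs' -> 'ks'). 'yogsos' -> 'yoksos'
Rule 3: Final Devoicing: final consonant 's' is not one of the voiced obstruents b/d/g/v/z. No change.
Final form: 'yoksos'

yoksos


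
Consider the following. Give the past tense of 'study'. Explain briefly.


Apply rule: Change -y to -ied. 'study' becomes 'studied'.

studied


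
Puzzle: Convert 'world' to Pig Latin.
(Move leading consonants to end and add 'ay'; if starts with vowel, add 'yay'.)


'world': move consonant cluster 'w' to end and add 'ay': 'orldway'.

orldway


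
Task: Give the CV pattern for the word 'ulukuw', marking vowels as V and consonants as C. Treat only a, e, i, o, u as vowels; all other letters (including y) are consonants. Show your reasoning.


Letter mapping: u = V, l = C, u = V, k = C, u = V, w = C.

VCVCVC


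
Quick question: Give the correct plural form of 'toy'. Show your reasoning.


Apply rule: Add -s. 'toy' becomes 'toys'.

toys


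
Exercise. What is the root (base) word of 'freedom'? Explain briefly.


Remove suffix '-dom' from 'freedom' to get root 'free'.

free


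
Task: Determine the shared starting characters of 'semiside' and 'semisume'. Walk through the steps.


Compare from the start: 5 characters match: 'semis'. Mismatch at position 6: 'i' vs 'u'.

semis
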